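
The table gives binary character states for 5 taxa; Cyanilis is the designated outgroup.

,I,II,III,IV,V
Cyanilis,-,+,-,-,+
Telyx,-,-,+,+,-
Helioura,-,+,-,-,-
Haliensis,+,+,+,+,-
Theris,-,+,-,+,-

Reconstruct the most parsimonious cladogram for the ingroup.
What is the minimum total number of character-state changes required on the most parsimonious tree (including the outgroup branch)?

Character polarity is set by the outgroup: the derived state is whichever differs from the outgroup's state, so for II, V the derived state is '-', and for the remaining characters it is '+'.
I (derived state '+') is unique to Haliensis (autapomorphy; uninformative for grouping).
II: derived state '-' in Telyx only — an autapomorphy, so it tells us nothing about relationships among taxa.
III (derived state '+') is shared by Haliensis and Telyx — a synapomorphy uniting that clade.
Only Haliensis, Telyx, and Theris show the derived state '+' for IV, supporting them as a clade.
All ingroup taxa share the derived state '-' for V; it defines the ingroup but does not resolve relationships within it.
Most parsimonious ingroup topology: (((Telyx,Haliensis),Theris),Helioura).
Changes per character on this tree: I: 1; II: 1; III: 1; IV: 1; V: 1.
Total = 5.

5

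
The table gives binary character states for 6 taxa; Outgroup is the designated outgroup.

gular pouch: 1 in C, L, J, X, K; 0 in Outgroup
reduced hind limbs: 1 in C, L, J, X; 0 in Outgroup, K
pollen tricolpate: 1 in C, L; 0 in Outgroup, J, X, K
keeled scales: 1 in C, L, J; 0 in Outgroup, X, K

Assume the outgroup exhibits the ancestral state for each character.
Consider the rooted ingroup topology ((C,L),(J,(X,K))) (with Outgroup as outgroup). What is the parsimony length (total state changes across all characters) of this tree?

Map each character onto ((C,L),(J,(X,K))) (rooted by Outgroup) and count the minimum state changes it requires (Fitch parsimony):
gular pouch: 1; reduced hind limbs: 2; pollen tricolpate: 1; keeled scales: 2.
Total tree length = 6.

6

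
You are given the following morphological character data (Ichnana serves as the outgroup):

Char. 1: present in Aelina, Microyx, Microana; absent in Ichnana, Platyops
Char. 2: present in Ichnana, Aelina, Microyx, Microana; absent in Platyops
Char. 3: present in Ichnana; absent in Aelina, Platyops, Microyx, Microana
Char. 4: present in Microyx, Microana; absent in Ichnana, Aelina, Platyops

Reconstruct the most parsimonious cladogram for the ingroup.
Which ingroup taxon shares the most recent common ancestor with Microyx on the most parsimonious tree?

Character polarity is set by the outgroup: the derived state is whichever differs from the outgroup's state, so for Char. 2, Char. 3 the derived state is 'absent', and for the remaining characters it is 'present'.
Char. 1 (derived state 'present') is shared by Aelina, Microana, and Microyx — a synapomorphy uniting that clade.
Char. 2 (derived state 'absent') is unique to Platyops (autapomorphy; uninformative for grouping).
Char. 3 (derived state 'absent') is shared by all ingroup taxa — unites the whole ingroup.
Char. 4: derived state 'present' in Microana and Microyx only — synapomorphy for {Microana, Microyx}.
Most parsimonious ingroup topology: ((Aelina,(Microyx,Microana)),Platyops).
Microyx and Microana form a cherry on this tree, so they are sister taxa.

Microana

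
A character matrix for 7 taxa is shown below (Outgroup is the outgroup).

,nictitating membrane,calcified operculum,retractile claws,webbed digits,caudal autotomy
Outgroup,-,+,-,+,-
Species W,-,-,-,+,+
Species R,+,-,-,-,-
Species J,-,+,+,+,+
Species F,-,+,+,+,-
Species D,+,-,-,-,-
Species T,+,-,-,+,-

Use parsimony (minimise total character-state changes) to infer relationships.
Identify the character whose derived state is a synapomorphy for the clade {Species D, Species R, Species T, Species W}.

calcified operculum

Character polarity is set by the outgroup: the derived state is whichever differs from the outgroup's state, so for calcified operculum, webbed digits the derived state is '-', and for the remaining characters it is '+'.
Only Species D, Species R, and Species T show the derived state '+' for nictitating membrane, supporting them as a clade.
calcified operculum (derived state '-') is shared by Species D, Species R, Species T, and Species W — a synapomorphy uniting that clade.
retractile claws (derived state '+') is shared by Species F and Species J — a synapomorphy uniting that clade.
Only Species D and Species R show the derived state '-' for webbed digits, supporting them as a clade.
caudal autotomy groups Species J and Species W, which is incompatible with the clades supported by the remaining characters; treating it as convergent (homoplasy) costs fewer steps than any alternative tree.
Most parsimonious ingroup topology: ((((Species D,Species R),Species T),Species W),(Species J,Species F)).
The clade {Species D, Species R, Species T, Species W} is supported by calcified operculum: its derived state '-' occurs in exactly those taxa and in no other taxon (including the outgroup).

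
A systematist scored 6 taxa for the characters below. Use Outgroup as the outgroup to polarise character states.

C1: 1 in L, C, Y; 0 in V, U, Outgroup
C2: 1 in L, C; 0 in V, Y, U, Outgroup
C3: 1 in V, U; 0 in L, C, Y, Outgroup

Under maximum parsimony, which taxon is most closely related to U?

V

The outgroup has state '0' for every character, so '1' is the derived state throughout.
C1 (derived state '1') is shared by C, L, and Y — a synapomorphy uniting that clade.
C2: derived state '1' in C and L only — synapomorphy for {C, L}.
C3 (derived state '1') is shared by U and V — a synapomorphy uniting that clade.
Most parsimonious ingroup topology: ((Y,(C,L)),(U,V)).
U and V form a cherry on this tree, so they are sister taxa.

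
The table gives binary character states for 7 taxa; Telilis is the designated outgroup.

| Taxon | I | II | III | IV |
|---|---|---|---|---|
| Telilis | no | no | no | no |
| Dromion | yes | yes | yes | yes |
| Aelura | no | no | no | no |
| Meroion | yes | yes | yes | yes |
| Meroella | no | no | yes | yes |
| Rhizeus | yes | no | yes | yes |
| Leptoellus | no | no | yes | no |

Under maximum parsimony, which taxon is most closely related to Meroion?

The outgroup has state 'no' for every character, so 'yes' is the derived state throughout.
I: derived state 'yes' in Dromion, Meroion, and Rhizeus only — synapomorphy for {Dromion, Meroion, Rhizeus}.
Only Dromion and Meroion show the derived state 'yes' for II, supporting them as a clade.
III (derived state 'yes') is shared by Dromion, Leptoellus, Meroella, Meroion, and Rhizeus — a synapomorphy uniting that clade.
Only Dromion, Meroella, Meroion, and Rhizeus show the derived state 'yes' for IV, supporting them as a clade.
Most parsimonious ingroup topology: (((((Dromion,Meroion),Rhizeus),Meroella),Leptoellus),Aelura).
Meroion and Dromion form a cherry on this tree, so they are sister taxa.

Dromion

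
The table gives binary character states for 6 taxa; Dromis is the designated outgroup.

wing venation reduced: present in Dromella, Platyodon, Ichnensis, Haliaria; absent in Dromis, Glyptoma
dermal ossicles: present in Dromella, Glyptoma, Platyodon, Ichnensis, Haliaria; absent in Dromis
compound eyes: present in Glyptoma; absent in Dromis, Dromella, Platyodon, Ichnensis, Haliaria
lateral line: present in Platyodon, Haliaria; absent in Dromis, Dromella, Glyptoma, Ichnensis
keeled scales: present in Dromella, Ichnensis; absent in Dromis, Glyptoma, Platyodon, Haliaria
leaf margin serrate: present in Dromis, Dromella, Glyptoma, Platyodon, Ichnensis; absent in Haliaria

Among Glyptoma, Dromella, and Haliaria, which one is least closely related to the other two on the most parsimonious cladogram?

Glyptoma

Character polarity is set by the outgroup: the derived state is whichever differs from the outgroup's state, so for leaf margin serrate the derived state is 'absent', and for the remaining characters it is 'present'.
Only Dromella, Haliaria, Ichnensis, and Platyodon show the derived state 'present' for wing venation reduced, supporting them as a clade.
All ingroup taxa share the derived state 'present' for dermal ossicles; it defines the ingroup but does not resolve relationships within it.
compound eyes: derived state 'present' in Glyptoma only — an autapomorphy, so it tells us nothing about relationships among taxa.
lateral line (derived state 'present') is shared by Haliaria and Platyodon — a synapomorphy uniting that clade.
keeled scales: derived state 'present' in Dromella and Ichnensis only — synapomorphy for {Dromella, Ichnensis}.
leaf margin serrate (derived state 'absent') is unique to Haliaria (autapomorphy; uninformative for grouping).
Most parsimonious ingroup topology: (((Dromella,Ichnensis),(Platyodon,Haliaria)),Glyptoma).
Haliaria and Dromella share a more recent common ancestor with each other than either does with Glyptoma, so Glyptoma is the least closely related of the three.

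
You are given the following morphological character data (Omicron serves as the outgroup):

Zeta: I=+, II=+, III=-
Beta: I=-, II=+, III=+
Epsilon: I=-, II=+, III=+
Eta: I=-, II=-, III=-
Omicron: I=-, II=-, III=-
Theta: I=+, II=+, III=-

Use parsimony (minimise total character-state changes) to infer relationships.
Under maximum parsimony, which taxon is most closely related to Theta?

Zeta

The outgroup has state '-' for every character, so '+' is the derived state throughout.
Only Theta and Zeta show the derived state '+' for I, supporting them as a clade.
II (derived state '+') is shared by Beta, Epsilon, Theta, and Zeta — a synapomorphy uniting that clade.
III (derived state '+') is shared by Beta and Epsilon — a synapomorphy uniting that clade.
Most parsimonious ingroup topology: (((Epsilon,Beta),(Zeta,Theta)),Eta).
Theta and Zeta form a cherry on this tree, so they are sister taxa.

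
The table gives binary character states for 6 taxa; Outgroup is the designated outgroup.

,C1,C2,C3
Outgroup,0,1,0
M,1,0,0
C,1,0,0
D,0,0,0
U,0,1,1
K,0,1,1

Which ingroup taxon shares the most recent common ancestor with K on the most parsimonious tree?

U

Character polarity is set by the outgroup: the derived state is whichever differs from the outgroup's state, so for C2 the derived state is '0', and for the remaining characters it is '1'.
C1: derived state '1' in C and M only — synapomorphy for {C, M}.
Only C, D, and M show the derived state '0' for C2, supporting them as a clade.
C3 (derived state '1') is shared by K and U — a synapomorphy uniting that clade.
Most parsimonious ingroup topology: (((M,C),D),(U,K)).
K and U form a cherry on this tree, so they are sister taxa.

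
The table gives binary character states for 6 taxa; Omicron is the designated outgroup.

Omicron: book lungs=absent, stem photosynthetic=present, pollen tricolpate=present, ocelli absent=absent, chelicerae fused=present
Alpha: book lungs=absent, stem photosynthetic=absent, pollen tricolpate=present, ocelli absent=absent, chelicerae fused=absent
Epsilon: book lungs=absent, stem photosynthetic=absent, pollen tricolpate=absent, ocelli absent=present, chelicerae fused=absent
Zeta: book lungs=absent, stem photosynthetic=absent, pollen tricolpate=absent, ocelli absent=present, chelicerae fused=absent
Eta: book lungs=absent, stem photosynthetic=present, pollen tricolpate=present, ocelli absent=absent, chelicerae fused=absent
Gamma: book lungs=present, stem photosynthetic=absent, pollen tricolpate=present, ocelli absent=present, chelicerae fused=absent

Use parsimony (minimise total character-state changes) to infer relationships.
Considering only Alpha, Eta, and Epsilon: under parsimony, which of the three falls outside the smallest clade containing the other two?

Eta

Character polarity is set by the outgroup: the derived state is whichever differs from the outgroup's state, so for stem photosynthetic, pollen tricolpate, chelicerae fused the derived state is 'absent', and for the remaining characters it is 'present'.
book lungs: derived state 'present' in Gamma only — an autapomorphy, so it tells us nothing about relationships among taxa.
stem photosynthetic (derived state 'absent') is shared by Alpha, Epsilon, Gamma, and Zeta — a synapomorphy uniting that clade.
pollen tricolpate (derived state 'absent') is shared by Epsilon and Zeta — a synapomorphy uniting that clade.
ocelli absent: derived state 'present' in Epsilon, Gamma, and Zeta only — synapomorphy for {Epsilon, Gamma, Zeta}.
chelicerae fused (derived state 'absent') is shared by all ingroup taxa — unites the whole ingroup.
Most parsimonious ingroup topology: ((Alpha,((Epsilon,Zeta),Gamma)),Eta).
Epsilon and Alpha share a more recent common ancestor with each other than either does with Eta, so Eta is the least closely related of the three.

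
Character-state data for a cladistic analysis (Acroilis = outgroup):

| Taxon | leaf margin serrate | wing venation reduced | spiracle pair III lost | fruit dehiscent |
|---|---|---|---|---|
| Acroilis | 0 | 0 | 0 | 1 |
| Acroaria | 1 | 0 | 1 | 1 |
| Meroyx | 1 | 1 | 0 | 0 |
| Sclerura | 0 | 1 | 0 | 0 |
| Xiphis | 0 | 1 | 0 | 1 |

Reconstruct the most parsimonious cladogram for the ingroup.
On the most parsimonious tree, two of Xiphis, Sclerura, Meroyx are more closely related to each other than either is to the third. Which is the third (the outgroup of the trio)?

Xiphis

Character polarity is set by the outgroup: the derived state is whichever differs from the outgroup's state, so for fruit dehiscent the derived state is '0', and for the remaining characters it is '1'.
leaf margin serrate groups Acroaria and Meroyx, which is incompatible with the clades supported by the remaining characters; treating it as convergent (homoplasy) costs fewer steps than any alternative tree.
wing venation reduced: derived state '1' in Meroyx, Sclerura, and Xiphis only — synapomorphy for {Meroyx, Sclerura, Xiphis}.
spiracle pair III lost (derived state '1') is unique to Acroaria (autapomorphy; uninformative for grouping).
fruit dehiscent (derived state '0') is shared by Meroyx and Sclerura — a synapomorphy uniting that clade.
Most parsimonious ingroup topology: (Acroaria,((Meroyx,Sclerura),Xiphis)).
Meroyx and Sclerura share a more recent common ancestor with each other than either does with Xiphis, so Xiphis is the least closely related of the three.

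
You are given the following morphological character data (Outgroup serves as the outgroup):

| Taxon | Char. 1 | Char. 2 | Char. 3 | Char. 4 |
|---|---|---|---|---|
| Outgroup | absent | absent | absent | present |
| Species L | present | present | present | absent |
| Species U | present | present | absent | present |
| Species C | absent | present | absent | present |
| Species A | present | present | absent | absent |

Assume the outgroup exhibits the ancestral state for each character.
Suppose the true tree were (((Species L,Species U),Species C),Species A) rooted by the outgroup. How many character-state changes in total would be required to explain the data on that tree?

Map each character onto (((Species L,Species U),Species C),Species A) (rooted by Outgroup) and count the minimum state changes it requires (Fitch parsimony):
Char. 1: 2; Char. 2: 1; Char. 3: 1; Char. 4: 2.
Total tree length = 6.

6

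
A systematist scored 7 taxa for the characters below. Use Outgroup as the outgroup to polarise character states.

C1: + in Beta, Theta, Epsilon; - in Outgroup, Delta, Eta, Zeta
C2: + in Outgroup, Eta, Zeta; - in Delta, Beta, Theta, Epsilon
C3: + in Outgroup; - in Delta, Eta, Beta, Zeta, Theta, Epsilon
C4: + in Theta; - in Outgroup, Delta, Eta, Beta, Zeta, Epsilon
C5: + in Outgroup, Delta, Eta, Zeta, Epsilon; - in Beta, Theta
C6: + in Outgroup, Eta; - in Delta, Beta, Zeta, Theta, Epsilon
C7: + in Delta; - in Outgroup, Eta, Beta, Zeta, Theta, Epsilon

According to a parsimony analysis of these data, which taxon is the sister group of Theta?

Character polarity is set by the outgroup: the derived state is whichever differs from the outgroup's state, so for C2, C3, C5, C6 the derived state is '-', and for the remaining characters it is '+'.
C1 (derived state '+') is shared by Beta, Epsilon, and Theta — a synapomorphy uniting that clade.
Only Beta, Delta, Epsilon, and Theta show the derived state '-' for C2, supporting them as a clade.
C3 (derived state '-') is shared by all ingroup taxa — unites the whole ingroup.
C4: derived state '+' in Theta only — an autapomorphy, so it tells us nothing about relationships among taxa.
C5: derived state '-' in Beta and Theta only — synapomorphy for {Beta, Theta}.
Only Beta, Delta, Epsilon, Theta, and Zeta show the derived state '-' for C6, supporting them as a clade.
C7: derived state '+' in Delta only — an autapomorphy, so it tells us nothing about relationships among taxa.
Most parsimonious ingroup topology: (((Delta,((Beta,Theta),Epsilon)),Zeta),Eta).
Theta and Beta form a cherry on this tree, so they are sister taxa.

Beta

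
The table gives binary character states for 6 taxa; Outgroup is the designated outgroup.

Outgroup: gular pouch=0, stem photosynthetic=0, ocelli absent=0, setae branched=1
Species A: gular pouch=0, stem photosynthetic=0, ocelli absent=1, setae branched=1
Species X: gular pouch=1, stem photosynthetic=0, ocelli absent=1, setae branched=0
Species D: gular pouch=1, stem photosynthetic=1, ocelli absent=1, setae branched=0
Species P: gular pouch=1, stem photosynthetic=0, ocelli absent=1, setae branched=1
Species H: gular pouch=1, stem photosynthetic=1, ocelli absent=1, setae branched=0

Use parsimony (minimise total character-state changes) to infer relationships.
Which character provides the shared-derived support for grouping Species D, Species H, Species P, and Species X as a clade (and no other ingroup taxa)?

gular pouch

Character polarity is set by the outgroup: the derived state is whichever differs from the outgroup's state, so for setae branched the derived state is '0', and for the remaining characters it is '1'.
gular pouch: derived state '1' in Species D, Species H, Species P, and Species X only — synapomorphy for {Species D, Species H, Species P, Species X}.
stem photosynthetic: derived state '1' in Species D and Species H only — synapomorphy for {Species D, Species H}.
ocelli absent (derived state '1') is shared by all ingroup taxa — unites the whole ingroup.
setae branched (derived state '0') is shared by Species D, Species H, and Species X — a synapomorphy uniting that clade.
Most parsimonious ingroup topology: (Species A,(((Species D,Species H),Species X),Species P)).
The clade {Species D, Species H, Species P, Species X} is supported by gular pouch: its derived state '1' occurs in exactly those taxa and in no other taxon (including the outgroup).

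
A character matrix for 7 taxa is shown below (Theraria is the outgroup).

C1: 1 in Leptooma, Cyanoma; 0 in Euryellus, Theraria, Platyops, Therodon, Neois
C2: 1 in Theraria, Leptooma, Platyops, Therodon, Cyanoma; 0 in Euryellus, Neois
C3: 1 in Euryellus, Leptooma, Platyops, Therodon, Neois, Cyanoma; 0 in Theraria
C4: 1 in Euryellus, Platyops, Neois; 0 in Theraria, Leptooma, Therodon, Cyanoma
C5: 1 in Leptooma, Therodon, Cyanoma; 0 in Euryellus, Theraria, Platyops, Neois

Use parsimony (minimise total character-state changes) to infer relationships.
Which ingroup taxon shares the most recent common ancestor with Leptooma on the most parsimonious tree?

Character polarity is set by the outgroup: the derived state is whichever differs from the outgroup's state, so for C2 the derived state is '0', and for the remaining characters it is '1'.
C1 (derived state '1') is shared by Cyanoma and Leptooma — a synapomorphy uniting that clade.
C2: derived state '0' in Euryellus and Neois only — synapomorphy for {Euryellus, Neois}.
All ingroup taxa share the derived state '1' for C3; it defines the ingroup but does not resolve relationships within it.
Only Euryellus, Neois, and Platyops show the derived state '1' for C4, supporting them as a clade.
C5 (derived state '1') is shared by Cyanoma, Leptooma, and Therodon — a synapomorphy uniting that clade.
Most parsimonious ingroup topology: (((Neois,Euryellus),Platyops),((Leptooma,Cyanoma),Therodon)).
Leptooma and Cyanoma form a cherry on this tree, so they are sister taxa.

Cyanoma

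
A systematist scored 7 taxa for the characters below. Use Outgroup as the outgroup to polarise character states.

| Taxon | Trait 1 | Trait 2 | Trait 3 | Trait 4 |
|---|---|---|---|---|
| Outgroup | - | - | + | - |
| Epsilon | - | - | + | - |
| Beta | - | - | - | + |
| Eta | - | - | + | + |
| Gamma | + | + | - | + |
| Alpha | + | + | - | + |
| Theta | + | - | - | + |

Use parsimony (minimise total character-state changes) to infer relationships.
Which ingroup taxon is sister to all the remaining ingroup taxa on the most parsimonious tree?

Epsilon

Character polarity is set by the outgroup: the derived state is whichever differs from the outgroup's state, so for Trait 3 the derived state is '-', and for the remaining characters it is '+'.
Trait 1: derived state '+' in Alpha, Gamma, and Theta only — synapomorphy for {Alpha, Gamma, Theta}.
Only Alpha and Gamma show the derived state '+' for Trait 2, supporting them as a clade.
Trait 3: derived state '-' in Alpha, Beta, Gamma, and Theta only — synapomorphy for {Alpha, Beta, Gamma, Theta}.
Trait 4 (derived state '+') is shared by Alpha, Beta, Eta, Gamma, and Theta — a synapomorphy uniting that clade.
Most parsimonious ingroup topology: (Epsilon,((Beta,((Gamma,Alpha),Theta)),Eta)).
Epsilon is sister to the clade containing all other ingroup taxa, so it is the earliest-diverging (most basal) ingroup lineage.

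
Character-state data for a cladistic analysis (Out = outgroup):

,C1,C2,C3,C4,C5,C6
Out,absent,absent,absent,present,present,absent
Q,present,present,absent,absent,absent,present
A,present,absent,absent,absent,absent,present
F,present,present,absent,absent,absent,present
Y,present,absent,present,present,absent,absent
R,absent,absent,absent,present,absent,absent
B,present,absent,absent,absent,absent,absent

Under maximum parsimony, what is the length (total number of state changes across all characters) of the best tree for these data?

Character polarity is set by the outgroup: the derived state is whichever differs from the outgroup's state, so for C4, C5 the derived state is 'absent', and for the remaining characters it is 'present'.
C1 (derived state 'present') is shared by A, B, F, Q, and Y — a synapomorphy uniting that clade.
C2: derived state 'present' in F and Q only — synapomorphy for {F, Q}.
C3: derived state 'present' in Y only — an autapomorphy, so it tells us nothing about relationships among taxa.
Only A, B, F, and Q show the derived state 'absent' for C4, supporting them as a clade.
C5 (derived state 'absent') is shared by all ingroup taxa — unites the whole ingroup.
C6: derived state 'present' in A, F, and Q only — synapomorphy for {A, F, Q}.
Most parsimonious ingroup topology: (((((Q,F),A),B),Y),R).
Changes per character on this tree: C1: 1; C2: 1; C3: 1; C4: 1; C5: 1; C6: 1.
Total = 6.

6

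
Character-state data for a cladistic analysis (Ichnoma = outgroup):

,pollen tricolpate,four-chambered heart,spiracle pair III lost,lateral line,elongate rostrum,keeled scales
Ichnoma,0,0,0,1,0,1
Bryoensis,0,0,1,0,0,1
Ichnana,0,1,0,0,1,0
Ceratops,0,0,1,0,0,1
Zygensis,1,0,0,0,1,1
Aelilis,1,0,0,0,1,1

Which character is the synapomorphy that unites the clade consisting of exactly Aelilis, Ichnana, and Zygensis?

Character polarity is set by the outgroup: the derived state is whichever differs from the outgroup's state, so for lateral line, keeled scales the derived state is '0', and for the remaining characters it is '1'.
pollen tricolpate (derived state '1') is shared by Aelilis and Zygensis — a synapomorphy uniting that clade.
four-chambered heart: derived state '1' in Ichnana only — an autapomorphy, so it tells us nothing about relationships among taxa.
spiracle pair III lost (derived state '1') is shared by Bryoensis and Ceratops — a synapomorphy uniting that clade.
All ingroup taxa share the derived state '0' for lateral line; it defines the ingroup but does not resolve relationships within it.
elongate rostrum (derived state '1') is shared by Aelilis, Ichnana, and Zygensis — a synapomorphy uniting that clade.
keeled scales (derived state '0') is unique to Ichnana (autapomorphy; uninformative for grouping).
Most parsimonious ingroup topology: (((Zygensis,Aelilis),Ichnana),(Bryoensis,Ceratops)).
The clade {Aelilis, Ichnana, Zygensis} is supported by elongate rostrum: its derived state '1' occurs in exactly those taxa and in no other taxon (including the outgroup).

elongate rostrum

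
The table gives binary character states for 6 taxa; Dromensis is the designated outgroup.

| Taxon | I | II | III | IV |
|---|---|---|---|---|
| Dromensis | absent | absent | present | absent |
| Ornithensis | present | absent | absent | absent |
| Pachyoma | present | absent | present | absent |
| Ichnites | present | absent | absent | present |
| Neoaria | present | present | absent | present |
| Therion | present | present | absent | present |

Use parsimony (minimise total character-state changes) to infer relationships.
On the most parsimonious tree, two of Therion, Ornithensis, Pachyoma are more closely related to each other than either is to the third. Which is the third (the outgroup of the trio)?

Character polarity is set by the outgroup: the derived state is whichever differs from the outgroup's state, so for III the derived state is 'absent', and for the remaining characters it is 'present'.
I (derived state 'present') is shared by all ingroup taxa — unites the whole ingroup.
II (derived state 'present') is shared by Neoaria and Therion — a synapomorphy uniting that clade.
III (derived state 'absent') is shared by Ichnites, Neoaria, Ornithensis, and Therion — a synapomorphy uniting that clade.
IV (derived state 'present') is shared by Ichnites, Neoaria, and Therion — a synapomorphy uniting that clade.
Most parsimonious ingroup topology: ((Ornithensis,(Ichnites,(Neoaria,Therion))),Pachyoma).
Therion and Ornithensis share a more recent common ancestor with each other than either does with Pachyoma, so Pachyoma is the least closely related of the three.

Pachyoma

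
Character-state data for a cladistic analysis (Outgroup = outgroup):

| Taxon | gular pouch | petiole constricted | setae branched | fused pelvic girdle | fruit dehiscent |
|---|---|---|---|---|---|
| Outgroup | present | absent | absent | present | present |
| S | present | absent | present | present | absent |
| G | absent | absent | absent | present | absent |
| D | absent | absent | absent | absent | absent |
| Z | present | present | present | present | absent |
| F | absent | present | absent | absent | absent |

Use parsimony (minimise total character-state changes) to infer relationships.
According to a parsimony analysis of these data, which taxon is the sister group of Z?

S

Character polarity is set by the outgroup: the derived state is whichever differs from the outgroup's state, so for gular pouch, fused pelvic girdle, fruit dehiscent the derived state is 'absent', and for the remaining characters it is 'present'.
gular pouch: derived state 'absent' in D, F, and G only — synapomorphy for {D, F, G}.
petiole constricted (state 'present') occurs in F and Z but conflicts with the nesting implied by the other characters — most parsimoniously interpreted as homoplasy.
setae branched (derived state 'present') is shared by S and Z — a synapomorphy uniting that clade.
fused pelvic girdle: derived state 'absent' in D and F only — synapomorphy for {D, F}.
fruit dehiscent (derived state 'absent') is shared by all ingroup taxa — unites the whole ingroup.
Most parsimonious ingroup topology: ((S,Z),(G,(D,F))).
Z and S form a cherry on this tree, so they are sister taxa.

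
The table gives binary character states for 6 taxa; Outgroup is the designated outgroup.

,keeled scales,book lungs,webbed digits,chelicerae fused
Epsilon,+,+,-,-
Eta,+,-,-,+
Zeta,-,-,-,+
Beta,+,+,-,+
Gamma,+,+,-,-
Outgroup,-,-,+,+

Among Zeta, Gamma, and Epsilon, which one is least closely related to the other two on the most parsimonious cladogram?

Character polarity is set by the outgroup: the derived state is whichever differs from the outgroup's state, so for webbed digits, chelicerae fused the derived state is '-', and for the remaining characters it is '+'.
keeled scales: derived state '+' in Beta, Epsilon, Eta, and Gamma only — synapomorphy for {Beta, Epsilon, Eta, Gamma}.
Only Beta, Epsilon, and Gamma show the derived state '+' for book lungs, supporting them as a clade.
webbed digits (derived state '-') is shared by all ingroup taxa — unites the whole ingroup.
chelicerae fused: derived state '-' in Epsilon and Gamma only — synapomorphy for {Epsilon, Gamma}.
Most parsimonious ingroup topology: ((((Epsilon,Gamma),Beta),Eta),Zeta).
Gamma and Epsilon share a more recent common ancestor with each other than either does with Zeta, so Zeta is the least closely related of the three.

Zeta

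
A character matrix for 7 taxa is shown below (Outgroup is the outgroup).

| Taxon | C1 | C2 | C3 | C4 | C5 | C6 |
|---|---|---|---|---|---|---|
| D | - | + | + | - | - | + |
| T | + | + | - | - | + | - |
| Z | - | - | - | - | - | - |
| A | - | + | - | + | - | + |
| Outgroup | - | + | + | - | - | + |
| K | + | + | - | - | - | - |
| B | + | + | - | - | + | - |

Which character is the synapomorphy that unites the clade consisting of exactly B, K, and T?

C1

Character polarity is set by the outgroup: the derived state is whichever differs from the outgroup's state, so for C2, C3, C6 the derived state is '-', and for the remaining characters it is '+'.
C1 (derived state '+') is shared by B, K, and T — a synapomorphy uniting that clade.
C2: derived state '-' in Z only — an autapomorphy, so it tells us nothing about relationships among taxa.
C3: derived state '-' in A, B, K, T, and Z only — synapomorphy for {A, B, K, T, Z}.
C4: derived state '+' in A only — an autapomorphy, so it tells us nothing about relationships among taxa.
C5 (derived state '+') is shared by B and T — a synapomorphy uniting that clade.
C6: derived state '-' in B, K, T, and Z only — synapomorphy for {B, K, T, Z}.
Most parsimonious ingroup topology: (((Z,((B,T),K)),A),D).
The clade {B, K, T} is supported by C1: its derived state '+' occurs in exactly those taxa and in no other taxon (including the outgroup).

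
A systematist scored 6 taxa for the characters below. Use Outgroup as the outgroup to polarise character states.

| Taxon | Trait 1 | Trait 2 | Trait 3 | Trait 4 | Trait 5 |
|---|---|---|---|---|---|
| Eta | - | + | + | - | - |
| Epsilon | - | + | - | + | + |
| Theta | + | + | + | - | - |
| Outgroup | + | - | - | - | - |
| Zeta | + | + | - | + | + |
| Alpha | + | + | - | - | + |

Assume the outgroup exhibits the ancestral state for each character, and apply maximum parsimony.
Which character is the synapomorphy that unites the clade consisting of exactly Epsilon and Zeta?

Trait 4

Character polarity is set by the outgroup: the derived state is whichever differs from the outgroup's state, so for Trait 1 the derived state is '-', and for the remaining characters it is '+'.
Trait 1 (state '-') occurs in Epsilon and Eta but conflicts with the nesting implied by the other characters — most parsimoniously interpreted as homoplasy.
All ingroup taxa share the derived state '+' for Trait 2; it defines the ingroup but does not resolve relationships within it.
Trait 3 (derived state '+') is shared by Eta and Theta — a synapomorphy uniting that clade.
Only Epsilon and Zeta show the derived state '+' for Trait 4, supporting them as a clade.
Only Alpha, Epsilon, and Zeta show the derived state '+' for Trait 5, supporting them as a clade.
Most parsimonious ingroup topology: ((Alpha,(Zeta,Epsilon)),(Eta,Theta)).
The clade {Epsilon, Zeta} is supported by Trait 4: its derived state '+' occurs in exactly those taxa and in no other taxon (including the outgroup).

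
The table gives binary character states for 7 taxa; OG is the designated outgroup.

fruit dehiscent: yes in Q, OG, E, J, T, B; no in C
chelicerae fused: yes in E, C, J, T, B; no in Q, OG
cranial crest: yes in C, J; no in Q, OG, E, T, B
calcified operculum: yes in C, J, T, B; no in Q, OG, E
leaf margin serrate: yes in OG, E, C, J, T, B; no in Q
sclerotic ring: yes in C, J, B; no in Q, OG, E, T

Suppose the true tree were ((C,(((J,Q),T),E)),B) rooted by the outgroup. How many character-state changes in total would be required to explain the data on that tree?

12

Map each character onto ((C,(((J,Q),T),E)),B) (rooted by OG) and count the minimum state changes it requires (Fitch parsimony):
fruit dehiscent: 1; chelicerae fused: 2; cranial crest: 2; calcified operculum: 3; leaf margin serrate: 1; sclerotic ring: 3.
Total tree length = 12.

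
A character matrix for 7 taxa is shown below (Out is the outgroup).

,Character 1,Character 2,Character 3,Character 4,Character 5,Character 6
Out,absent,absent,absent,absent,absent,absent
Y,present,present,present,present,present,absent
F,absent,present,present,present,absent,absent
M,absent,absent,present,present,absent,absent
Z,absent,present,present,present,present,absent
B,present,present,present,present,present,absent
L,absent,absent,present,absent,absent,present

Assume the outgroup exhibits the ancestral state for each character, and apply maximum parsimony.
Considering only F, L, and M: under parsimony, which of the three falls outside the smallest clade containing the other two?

L

The outgroup has state 'absent' for every character, so 'present' is the derived state throughout.
Character 1: derived state 'present' in B and Y only — synapomorphy for {B, Y}.
Only B, F, Y, and Z show the derived state 'present' for Character 2, supporting them as a clade.
All ingroup taxa share the derived state 'present' for Character 3; it defines the ingroup but does not resolve relationships within it.
Character 4 (derived state 'present') is shared by B, F, M, Y, and Z — a synapomorphy uniting that clade.
Character 5: derived state 'present' in B, Y, and Z only — synapomorphy for {B, Y, Z}.
Character 6 (derived state 'present') is unique to L (autapomorphy; uninformative for grouping).
Most parsimonious ingroup topology: (((((Y,B),Z),F),M),L).
M and F share a more recent common ancestor with each other than either does with L, so L is the least closely related of the three.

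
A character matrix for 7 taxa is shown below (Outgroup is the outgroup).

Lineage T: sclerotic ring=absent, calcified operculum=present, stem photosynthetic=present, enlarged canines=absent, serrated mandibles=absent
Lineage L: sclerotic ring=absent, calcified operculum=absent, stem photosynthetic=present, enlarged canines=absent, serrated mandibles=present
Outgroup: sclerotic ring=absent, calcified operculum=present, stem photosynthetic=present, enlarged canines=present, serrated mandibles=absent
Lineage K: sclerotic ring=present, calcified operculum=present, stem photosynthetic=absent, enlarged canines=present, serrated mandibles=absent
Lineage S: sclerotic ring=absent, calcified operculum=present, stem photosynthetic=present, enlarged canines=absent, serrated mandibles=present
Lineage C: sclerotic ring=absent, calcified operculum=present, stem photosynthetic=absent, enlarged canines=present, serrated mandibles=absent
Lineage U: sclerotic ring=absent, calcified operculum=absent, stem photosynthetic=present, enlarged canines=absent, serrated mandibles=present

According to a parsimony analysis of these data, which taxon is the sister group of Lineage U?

Character polarity is set by the outgroup: the derived state is whichever differs from the outgroup's state, so for calcified operculum, stem photosynthetic, enlarged canines the derived state is 'absent', and for the remaining characters it is 'present'.
sclerotic ring: derived state 'present' in Lineage K only — an autapomorphy, so it tells us nothing about relationships among taxa.
calcified operculum (derived state 'absent') is shared by Lineage L and Lineage U — a synapomorphy uniting that clade.
Only Lineage C and Lineage K show the derived state 'absent' for stem photosynthetic, supporting them as a clade.
enlarged canines (derived state 'absent') is shared by Lineage L, Lineage S, Lineage T, and Lineage U — a synapomorphy uniting that clade.
serrated mandibles (derived state 'present') is shared by Lineage L, Lineage S, and Lineage U — a synapomorphy uniting that clade.
Most parsimonious ingroup topology: ((Lineage T,((Lineage U,Lineage L),Lineage S)),(Lineage K,Lineage C)).
Lineage U and Lineage L form a cherry on this tree, so they are sister taxa.

Lineage L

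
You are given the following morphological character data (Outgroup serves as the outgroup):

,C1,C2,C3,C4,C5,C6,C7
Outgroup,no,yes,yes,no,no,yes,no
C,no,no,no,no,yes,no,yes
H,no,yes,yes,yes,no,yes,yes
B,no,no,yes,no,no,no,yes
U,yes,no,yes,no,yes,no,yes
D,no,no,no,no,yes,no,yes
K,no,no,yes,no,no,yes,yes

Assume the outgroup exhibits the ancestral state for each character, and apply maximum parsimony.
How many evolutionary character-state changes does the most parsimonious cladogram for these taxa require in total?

7

Character polarity is set by the outgroup: the derived state is whichever differs from the outgroup's state, so for C2, C3, C6 the derived state is 'no', and for the remaining characters it is 'yes'.
C1 (derived state 'yes') is unique to U (autapomorphy; uninformative for grouping).
C2: derived state 'no' in B, C, D, K, and U only — synapomorphy for {B, C, D, K, U}.
C3 (derived state 'no') is shared by C and D — a synapomorphy uniting that clade.
C4: derived state 'yes' in H only — an autapomorphy, so it tells us nothing about relationships among taxa.
C5: derived state 'yes' in C, D, and U only — synapomorphy for {C, D, U}.
C6: derived state 'no' in B, C, D, and U only — synapomorphy for {B, C, D, U}.
C7 (derived state 'yes') is shared by all ingroup taxa — unites the whole ingroup.
Most parsimonious ingroup topology: (((((C,D),U),B),K),H).
Changes per character on this tree: C1: 1; C2: 1; C3: 1; C4: 1; C5: 1; C6: 1; C7: 1.
Total = 7.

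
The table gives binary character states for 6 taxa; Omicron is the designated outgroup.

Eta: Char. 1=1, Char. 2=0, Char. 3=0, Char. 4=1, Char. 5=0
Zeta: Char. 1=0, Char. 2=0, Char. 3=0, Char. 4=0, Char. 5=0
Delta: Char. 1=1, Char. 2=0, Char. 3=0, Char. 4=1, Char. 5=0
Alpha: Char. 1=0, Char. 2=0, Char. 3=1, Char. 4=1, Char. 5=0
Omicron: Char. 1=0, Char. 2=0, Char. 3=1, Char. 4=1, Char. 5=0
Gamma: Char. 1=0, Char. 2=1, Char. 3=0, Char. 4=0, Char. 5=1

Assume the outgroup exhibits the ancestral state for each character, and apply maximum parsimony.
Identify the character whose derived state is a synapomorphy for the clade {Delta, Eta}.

Character polarity is set by the outgroup: the derived state is whichever differs from the outgroup's state, so for Char. 3, Char. 4 the derived state is '0', and for the remaining characters it is '1'.
Char. 1: derived state '1' in Delta and Eta only — synapomorphy for {Delta, Eta}.
Char. 2: derived state '1' in Gamma only — an autapomorphy, so it tells us nothing about relationships among taxa.
Only Delta, Eta, Gamma, and Zeta show the derived state '0' for Char. 3, supporting them as a clade.
Char. 4 (derived state '0') is shared by Gamma and Zeta — a synapomorphy uniting that clade.
Char. 5 (derived state '1') is unique to Gamma (autapomorphy; uninformative for grouping).
Most parsimonious ingroup topology: (Alpha,((Delta,Eta),(Zeta,Gamma))).
The clade {Delta, Eta} is supported by Char. 1: its derived state '1' occurs in exactly those taxa and in no other taxon (including the outgroup).

Char. 1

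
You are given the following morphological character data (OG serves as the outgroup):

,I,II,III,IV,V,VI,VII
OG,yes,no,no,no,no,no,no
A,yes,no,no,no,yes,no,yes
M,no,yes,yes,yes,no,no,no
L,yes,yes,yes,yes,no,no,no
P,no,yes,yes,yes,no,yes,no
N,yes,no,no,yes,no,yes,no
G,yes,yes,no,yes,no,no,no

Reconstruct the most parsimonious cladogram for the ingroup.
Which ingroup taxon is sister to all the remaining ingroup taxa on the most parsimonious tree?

A

Character polarity is set by the outgroup: the derived state is whichever differs from the outgroup's state, so for I the derived state is 'no', and for the remaining characters it is 'yes'.
I (derived state 'no') is shared by M and P — a synapomorphy uniting that clade.
Only G, L, M, and P show the derived state 'yes' for II, supporting them as a clade.
III (derived state 'yes') is shared by L, M, and P — a synapomorphy uniting that clade.
Only G, L, M, N, and P show the derived state 'yes' for IV, supporting them as a clade.
V (derived state 'yes') is unique to A (autapomorphy; uninformative for grouping).
VI groups N and P, which is incompatible with the clades supported by the remaining characters; treating it as convergent (homoplasy) costs fewer steps than any alternative tree.
VII (derived state 'yes') is unique to A (autapomorphy; uninformative for grouping).
Most parsimonious ingroup topology: (A,((((M,P),L),G),N)).
A is sister to the clade containing all other ingroup taxa, so it is the earliest-diverging (most basal) ingroup lineage.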